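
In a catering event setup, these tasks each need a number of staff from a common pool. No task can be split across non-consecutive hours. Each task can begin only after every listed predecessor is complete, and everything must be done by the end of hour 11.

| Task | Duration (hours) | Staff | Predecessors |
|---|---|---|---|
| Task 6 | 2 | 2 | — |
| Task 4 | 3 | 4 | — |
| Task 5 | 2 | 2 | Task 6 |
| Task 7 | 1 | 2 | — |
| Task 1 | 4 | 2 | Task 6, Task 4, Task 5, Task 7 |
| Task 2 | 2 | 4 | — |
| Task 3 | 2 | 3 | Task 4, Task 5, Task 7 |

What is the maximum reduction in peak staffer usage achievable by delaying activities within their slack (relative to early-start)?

6

Early-start peak: h1:12  h2:10  h3:6  h4:2  h5:5  h6:5  h7:2  h8:2  h9:0  h10:0  h11:0 ⇒ 12.
Leveled (Task 6@1, Task 4@1, Task 5@3, Task 7@4, Task 1@5, Task 2@5, Task 3@7): h1:6  h2:6  h3:6  h4:4  h5:6  h6:6  h7:5  h8:5  h9:0  h10:0  h11:0 ⇒ 6.
Reduction 12 − 6 = 6.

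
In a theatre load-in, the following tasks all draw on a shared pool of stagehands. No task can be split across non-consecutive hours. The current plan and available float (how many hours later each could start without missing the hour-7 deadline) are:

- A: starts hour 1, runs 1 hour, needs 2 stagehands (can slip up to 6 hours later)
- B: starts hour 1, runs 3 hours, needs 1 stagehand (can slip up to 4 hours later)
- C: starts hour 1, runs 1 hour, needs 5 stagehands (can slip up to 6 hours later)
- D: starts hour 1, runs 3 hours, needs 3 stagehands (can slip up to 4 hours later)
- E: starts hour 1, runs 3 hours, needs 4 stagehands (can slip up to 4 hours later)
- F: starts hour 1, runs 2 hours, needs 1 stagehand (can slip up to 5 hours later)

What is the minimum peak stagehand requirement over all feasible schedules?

5

Early-start (A@1, B@1, C@1, D@1, E@1, F@1) gives peak 16: h1:16  h2:9  h3:8  h4:0  h5:0  h6:0  h7:0.
Shift B→2, C→7, E→4, F→2.
Schedule A@1, B@2, C@7, D@1, E@4, F@2: h1:5  h2:5  h3:5  h4:5  h5:4  h6:4  h7:5 — peak 5.
Total stagehand-hours = 33 over 7 hours ⇒ peak ≥ ⌈33/7⌉ = 5, so 5 is optimal.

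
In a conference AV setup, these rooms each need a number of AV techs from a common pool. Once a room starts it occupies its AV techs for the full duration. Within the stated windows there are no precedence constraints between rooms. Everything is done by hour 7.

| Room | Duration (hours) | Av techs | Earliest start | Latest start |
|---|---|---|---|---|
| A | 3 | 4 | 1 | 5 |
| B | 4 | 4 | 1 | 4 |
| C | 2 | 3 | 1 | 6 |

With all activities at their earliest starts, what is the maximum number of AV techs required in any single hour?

11

Early-start schedule: A@1, B@1, C@1.
Load per hour: hour 1: 11, hour 2: 11, hour 3: 8, hour 4: 4, hour 5: 0, hour 6: 0, hour 7: 0.
Peak is 11.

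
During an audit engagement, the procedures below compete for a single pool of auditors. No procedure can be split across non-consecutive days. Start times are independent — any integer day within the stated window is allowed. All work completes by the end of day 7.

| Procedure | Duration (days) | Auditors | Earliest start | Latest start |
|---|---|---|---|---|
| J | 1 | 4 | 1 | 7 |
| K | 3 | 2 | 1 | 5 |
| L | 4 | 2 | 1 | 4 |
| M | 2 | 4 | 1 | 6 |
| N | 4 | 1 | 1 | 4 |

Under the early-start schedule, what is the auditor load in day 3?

5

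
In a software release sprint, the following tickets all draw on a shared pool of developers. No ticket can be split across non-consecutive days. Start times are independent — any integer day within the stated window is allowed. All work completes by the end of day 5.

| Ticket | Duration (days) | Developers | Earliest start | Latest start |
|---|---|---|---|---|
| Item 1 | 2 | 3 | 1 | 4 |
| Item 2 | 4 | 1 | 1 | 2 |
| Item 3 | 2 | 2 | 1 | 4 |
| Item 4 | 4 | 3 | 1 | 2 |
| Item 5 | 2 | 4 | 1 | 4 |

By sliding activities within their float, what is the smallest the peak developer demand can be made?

Early-start (Item 1@1, Item 2@1, Item 3@1, Item 4@1, Item 5@1) gives peak 13: d1:13  d2:13  d3:4  d4:4  d5:0.
Shift Item 5→3.
Schedule Item 1@1, Item 2@1, Item 3@1, Item 4@1, Item 5@3: d1:9  d2:9  d3:8  d4:8  d5:0 — peak 9.

9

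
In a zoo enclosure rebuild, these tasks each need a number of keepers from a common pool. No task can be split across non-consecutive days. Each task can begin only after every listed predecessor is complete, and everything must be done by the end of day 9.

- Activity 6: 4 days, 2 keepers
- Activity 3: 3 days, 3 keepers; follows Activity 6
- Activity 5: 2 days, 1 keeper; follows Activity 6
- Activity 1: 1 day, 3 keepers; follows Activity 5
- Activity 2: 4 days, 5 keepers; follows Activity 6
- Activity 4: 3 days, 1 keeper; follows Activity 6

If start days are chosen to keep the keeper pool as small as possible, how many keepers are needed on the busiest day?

Early-start (Activity 6@1, Activity 3@5, Activity 5@5, Activity 1@7, Activity 2@5, Activity 4@5) gives peak 12: d1:2  d2:2  d3:2  d4:2  d5:10  d6:10  d7:12  d8:5  d9:0.
Shift Activity 1→8, Activity 4→7.
Schedule Activity 6@1, Activity 3@5, Activity 5@5, Activity 1@8, Activity 2@5, Activity 4@7: d1:2  d2:2  d3:2  d4:2  d5:9  d6:9  d7:9  d8:9  d9:1 — peak 9.

9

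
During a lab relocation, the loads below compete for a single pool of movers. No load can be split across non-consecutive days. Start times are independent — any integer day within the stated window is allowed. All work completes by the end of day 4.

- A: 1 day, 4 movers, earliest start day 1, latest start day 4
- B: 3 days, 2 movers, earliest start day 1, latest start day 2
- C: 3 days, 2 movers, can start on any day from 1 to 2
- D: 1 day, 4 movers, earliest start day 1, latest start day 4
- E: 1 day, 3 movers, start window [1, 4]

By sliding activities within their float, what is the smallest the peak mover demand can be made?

7

Early-start (A@1, B@1, C@1, D@1, E@1) gives peak 15: d1:15  d2:4  d3:4  d4:0.
Shift C→2, D→4, E→2.
Schedule A@1, B@1, C@2, D@4, E@2: d1:6  d2:7  d3:4  d4:6 — peak 7.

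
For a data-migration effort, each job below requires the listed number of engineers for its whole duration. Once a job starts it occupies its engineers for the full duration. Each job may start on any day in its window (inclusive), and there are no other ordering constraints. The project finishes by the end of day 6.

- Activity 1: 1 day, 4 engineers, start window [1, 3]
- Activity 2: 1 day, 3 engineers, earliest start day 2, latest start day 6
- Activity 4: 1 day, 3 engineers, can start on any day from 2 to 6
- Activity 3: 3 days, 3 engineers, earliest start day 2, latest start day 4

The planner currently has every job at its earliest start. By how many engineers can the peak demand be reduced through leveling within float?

5

Early-start peak: d1:4  d2:9  d3:3  d4:3  d5:0  d6:0 ⇒ 9.
Leveled (Activity 1@1, Activity 2@2, Activity 4@3, Activity 3@4): d1:4  d2:3  d3:3  d4:3  d5:3  d6:3 ⇒ 4.
Reduction 9 − 4 = 5.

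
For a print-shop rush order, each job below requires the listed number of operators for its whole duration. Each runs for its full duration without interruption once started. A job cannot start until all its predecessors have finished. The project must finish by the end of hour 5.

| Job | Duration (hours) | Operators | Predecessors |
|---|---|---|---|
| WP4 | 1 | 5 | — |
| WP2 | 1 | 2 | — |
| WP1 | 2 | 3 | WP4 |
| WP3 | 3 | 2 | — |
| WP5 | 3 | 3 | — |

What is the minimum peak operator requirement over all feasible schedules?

Early-start (WP4@1, WP2@1, WP1@2, WP3@1, WP5@1) gives peak 12: h1:12  h2:8  h3:8  h4:0  h5:0.
Shift WP2→2, WP1→4, WP5→2.
Schedule WP4@1, WP2@2, WP1@4, WP3@1, WP5@2: h1:7  h2:7  h3:5  h4:6  h5:3 — peak 7.

7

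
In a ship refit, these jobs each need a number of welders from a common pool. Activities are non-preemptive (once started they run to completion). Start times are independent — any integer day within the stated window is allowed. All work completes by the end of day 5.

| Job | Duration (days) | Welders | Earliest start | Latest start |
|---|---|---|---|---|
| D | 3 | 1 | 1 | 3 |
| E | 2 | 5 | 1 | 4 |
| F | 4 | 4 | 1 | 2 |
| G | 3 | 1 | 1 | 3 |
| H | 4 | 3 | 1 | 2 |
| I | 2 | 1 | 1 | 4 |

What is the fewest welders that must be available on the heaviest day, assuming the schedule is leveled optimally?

Early-start (D@1, E@1, F@1, G@1, H@1, I@1) gives peak 15: d1:15  d2:15  d3:9  d4:7  d5:0.
Shift E→4.
Schedule D@1, E@4, F@1, G@1, H@1, I@1: d1:10  d2:10  d3:9  d4:12  d5:5 — peak 12.

12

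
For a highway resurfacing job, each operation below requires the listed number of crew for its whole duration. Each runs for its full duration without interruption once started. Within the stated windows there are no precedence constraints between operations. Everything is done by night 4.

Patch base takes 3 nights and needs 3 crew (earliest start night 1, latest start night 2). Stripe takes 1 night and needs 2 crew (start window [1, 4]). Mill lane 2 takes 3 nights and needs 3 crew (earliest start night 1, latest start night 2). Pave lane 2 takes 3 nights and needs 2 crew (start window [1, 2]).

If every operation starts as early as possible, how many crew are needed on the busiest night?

Early-start schedule: Patch base@1, Stripe@1, Mill lane 2@1, Pave lane 2@1.
Load per night: night 1: 10, night 2: 8, night 3: 8, night 4: 0.
Peak is 10.

10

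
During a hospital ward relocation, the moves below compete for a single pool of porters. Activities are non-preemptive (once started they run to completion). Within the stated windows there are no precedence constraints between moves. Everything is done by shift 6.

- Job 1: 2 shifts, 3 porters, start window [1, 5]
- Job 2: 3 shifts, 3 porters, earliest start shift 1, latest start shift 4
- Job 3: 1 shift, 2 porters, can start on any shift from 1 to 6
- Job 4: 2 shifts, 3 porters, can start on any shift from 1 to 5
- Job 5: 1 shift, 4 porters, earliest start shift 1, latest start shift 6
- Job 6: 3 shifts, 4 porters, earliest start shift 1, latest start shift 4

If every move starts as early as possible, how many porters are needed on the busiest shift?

19

Early-start schedule: Job 1@1, Job 2@1, Job 3@1, Job 4@1, Job 5@1, Job 6@1.
Load per shift: shift 1: 19, shift 2: 13, shift 3: 7, shift 4: 0, shift 5: 0, shift 6: 0.
Peak is 19.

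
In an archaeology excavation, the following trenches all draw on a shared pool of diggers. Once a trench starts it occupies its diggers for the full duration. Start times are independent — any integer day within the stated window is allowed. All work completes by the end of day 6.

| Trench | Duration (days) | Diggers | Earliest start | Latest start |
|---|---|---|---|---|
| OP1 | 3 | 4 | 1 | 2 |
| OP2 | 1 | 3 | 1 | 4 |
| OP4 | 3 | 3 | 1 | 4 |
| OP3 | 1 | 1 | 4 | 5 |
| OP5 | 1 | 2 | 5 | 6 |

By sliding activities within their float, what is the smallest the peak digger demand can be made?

6

Early-start (OP1@1, OP2@1, OP4@1, OP3@4, OP5@5) gives peak 10: d1:10  d2:7  d3:7  d4:1  d5:2  d6:0.
Shift OP2→4, OP4→4, OP3→5.
Schedule OP1@1, OP2@4, OP4@4, OP3@5, OP5@5: d1:4  d2:4  d3:4  d4:6  d5:6  d6:3 — peak 6.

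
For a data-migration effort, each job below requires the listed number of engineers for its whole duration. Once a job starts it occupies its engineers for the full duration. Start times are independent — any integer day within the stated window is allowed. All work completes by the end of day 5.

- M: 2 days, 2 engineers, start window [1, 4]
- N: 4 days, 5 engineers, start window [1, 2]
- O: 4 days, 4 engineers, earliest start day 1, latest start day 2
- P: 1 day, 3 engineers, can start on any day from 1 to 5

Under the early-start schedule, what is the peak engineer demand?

Early-start schedule: M@1, N@1, O@1, P@1.
Load per day: day 1: 14, day 2: 11, day 3: 9, day 4: 9, day 5: 0.
Peak is 14.

14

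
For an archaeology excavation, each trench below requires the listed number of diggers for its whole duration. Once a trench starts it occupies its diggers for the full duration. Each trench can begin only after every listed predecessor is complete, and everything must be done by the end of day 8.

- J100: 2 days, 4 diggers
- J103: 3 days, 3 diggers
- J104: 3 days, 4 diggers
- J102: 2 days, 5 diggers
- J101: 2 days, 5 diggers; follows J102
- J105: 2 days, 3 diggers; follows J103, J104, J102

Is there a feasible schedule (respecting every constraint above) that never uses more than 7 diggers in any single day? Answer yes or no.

The minimum achievable peak is 8; 7 < 8, so no feasible schedule stays within the cap.

no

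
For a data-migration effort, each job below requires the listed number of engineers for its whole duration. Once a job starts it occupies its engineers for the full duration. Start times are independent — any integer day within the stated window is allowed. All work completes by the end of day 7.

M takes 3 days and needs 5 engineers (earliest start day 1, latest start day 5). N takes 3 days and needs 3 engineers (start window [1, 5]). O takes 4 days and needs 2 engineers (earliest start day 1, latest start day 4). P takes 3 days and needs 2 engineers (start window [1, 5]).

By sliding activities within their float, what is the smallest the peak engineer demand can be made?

Early-start (M@1, N@1, O@1, P@1) gives peak 12: d1:12  d2:12  d3:12  d4:2  d5:0  d6:0  d7:0.
Shift N→4, P→4.
Schedule M@1, N@4, O@1, P@4: d1:7  d2:7  d3:7  d4:7  d5:5  d6:5  d7:0 — peak 7.

7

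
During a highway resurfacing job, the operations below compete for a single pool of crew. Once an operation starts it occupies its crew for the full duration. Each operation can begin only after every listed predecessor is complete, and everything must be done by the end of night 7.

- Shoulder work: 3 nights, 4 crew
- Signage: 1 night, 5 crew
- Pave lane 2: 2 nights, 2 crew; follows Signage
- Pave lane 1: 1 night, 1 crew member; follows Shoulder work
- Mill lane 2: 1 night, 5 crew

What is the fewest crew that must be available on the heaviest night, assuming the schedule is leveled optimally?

5

Early-start (Shoulder work@1, Signage@1, Pave lane 2@2, Pave lane 1@4, Mill lane 2@1) gives peak 14: n1:14  n2:6  n3:6  n4:1  n5:0  n6:0  n7:0.
Shift Signage→4, Pave lane 2→5, Pave lane 1→5, Mill lane 2→7.
Schedule Shoulder work@1, Signage@4, Pave lane 2@5, Pave lane 1@5, Mill lane 2@7: n1:4  n2:4  n3:4  n4:5  n5:3  n6:2  n7:5 — peak 5.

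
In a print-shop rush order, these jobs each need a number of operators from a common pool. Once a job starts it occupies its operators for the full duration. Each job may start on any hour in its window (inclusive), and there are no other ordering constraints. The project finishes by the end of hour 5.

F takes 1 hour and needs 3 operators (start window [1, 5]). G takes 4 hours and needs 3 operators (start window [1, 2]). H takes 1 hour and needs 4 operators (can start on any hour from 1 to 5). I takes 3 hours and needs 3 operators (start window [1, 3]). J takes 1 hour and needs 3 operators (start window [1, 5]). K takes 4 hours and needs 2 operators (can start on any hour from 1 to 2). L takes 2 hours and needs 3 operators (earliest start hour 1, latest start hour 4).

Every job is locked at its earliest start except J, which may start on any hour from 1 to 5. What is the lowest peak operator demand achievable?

J@1: h1:21  h2:11  h3:8  h4:5  h5:0 → peak 21
J@2: h1:18  h2:14  h3:8  h4:5  h5:0 → peak 18
J@3: h1:18  h2:11  h3:11  h4:5  h5:0 → peak 18
J@4: h1:18  h2:11  h3:8  h4:8  h5:0 → peak 18
J@5: h1:18  h2:11  h3:8  h4:5  h5:3 → peak 18
Best is J@2, peak 18.

18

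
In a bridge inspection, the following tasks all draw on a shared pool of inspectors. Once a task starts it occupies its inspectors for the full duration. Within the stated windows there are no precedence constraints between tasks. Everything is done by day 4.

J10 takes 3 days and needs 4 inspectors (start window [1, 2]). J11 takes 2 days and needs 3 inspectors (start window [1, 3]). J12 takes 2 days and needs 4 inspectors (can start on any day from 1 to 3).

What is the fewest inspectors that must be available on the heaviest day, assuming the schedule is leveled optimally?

8

Early-start (J10@1, J11@1, J12@1) gives peak 11: d1:11  d2:11  d3:4  d4:0.
Shift J12→3.
Schedule J10@1, J11@1, J12@3: d1:7  d2:7  d3:8  d4:4 — peak 8.
No arrangement of the 18 feasible schedules does better.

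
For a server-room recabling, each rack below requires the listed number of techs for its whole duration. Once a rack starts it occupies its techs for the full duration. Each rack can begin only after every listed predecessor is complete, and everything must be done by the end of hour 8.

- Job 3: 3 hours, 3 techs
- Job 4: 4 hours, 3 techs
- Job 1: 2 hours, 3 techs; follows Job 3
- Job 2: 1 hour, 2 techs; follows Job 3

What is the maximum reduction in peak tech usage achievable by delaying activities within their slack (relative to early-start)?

2

Early-start peak: h1:6  h2:6  h3:6  h4:8  h5:3  h6:0  h7:0  h8:0 ⇒ 8.
Leveled (Job 3@1, Job 4@1, Job 1@4, Job 2@5): h1:6  h2:6  h3:6  h4:6  h5:5  h6:0  h7:0  h8:0 ⇒ 6.
Reduction 8 − 6 = 2.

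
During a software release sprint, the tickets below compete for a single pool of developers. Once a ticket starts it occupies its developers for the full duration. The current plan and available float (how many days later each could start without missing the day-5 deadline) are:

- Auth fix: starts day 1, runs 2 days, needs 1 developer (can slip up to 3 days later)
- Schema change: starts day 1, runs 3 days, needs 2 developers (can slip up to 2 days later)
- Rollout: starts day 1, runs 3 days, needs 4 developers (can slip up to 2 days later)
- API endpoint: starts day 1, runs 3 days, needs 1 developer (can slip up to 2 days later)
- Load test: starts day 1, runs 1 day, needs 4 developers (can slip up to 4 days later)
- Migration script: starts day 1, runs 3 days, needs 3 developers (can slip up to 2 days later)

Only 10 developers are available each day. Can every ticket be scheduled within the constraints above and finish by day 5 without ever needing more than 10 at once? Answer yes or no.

Schedule Auth fix@1, Schema change@1, Rollout@1, API endpoint@1, Load test@4, Migration script@3: d1:8  d2:8  d3:10  d4:7  d5:3 — peak 10 ≤ 10.

yes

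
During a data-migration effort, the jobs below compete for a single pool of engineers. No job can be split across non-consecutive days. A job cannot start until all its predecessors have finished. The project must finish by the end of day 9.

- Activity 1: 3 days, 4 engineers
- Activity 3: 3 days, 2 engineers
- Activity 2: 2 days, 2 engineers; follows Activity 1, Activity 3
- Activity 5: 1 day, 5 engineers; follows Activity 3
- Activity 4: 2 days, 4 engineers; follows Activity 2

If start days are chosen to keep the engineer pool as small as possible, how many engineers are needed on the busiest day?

Early-start (Activity 1@1, Activity 3@1, Activity 2@4, Activity 5@4, Activity 4@6) gives peak 7: d1:6  d2:6  d3:6  d4:7  d5:2  d6:4  d7:4  d8:0  d9:0.
Shift Activity 5→6, Activity 4→7.
Schedule Activity 1@1, Activity 3@1, Activity 2@4, Activity 5@6, Activity 4@7: d1:6  d2:6  d3:6  d4:2  d5:2  d6:5  d7:4  d8:4  d9:0 — peak 6.

6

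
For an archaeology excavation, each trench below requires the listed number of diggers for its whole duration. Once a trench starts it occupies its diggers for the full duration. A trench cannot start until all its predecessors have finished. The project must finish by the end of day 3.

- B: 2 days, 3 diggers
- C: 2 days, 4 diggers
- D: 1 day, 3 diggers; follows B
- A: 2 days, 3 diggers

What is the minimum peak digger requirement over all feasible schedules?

Schedule B@1, C@1, D@3, A@1: d1:10  d2:10  d3:3 — peak 10.
No arrangement of the 4 feasible schedules does better.

10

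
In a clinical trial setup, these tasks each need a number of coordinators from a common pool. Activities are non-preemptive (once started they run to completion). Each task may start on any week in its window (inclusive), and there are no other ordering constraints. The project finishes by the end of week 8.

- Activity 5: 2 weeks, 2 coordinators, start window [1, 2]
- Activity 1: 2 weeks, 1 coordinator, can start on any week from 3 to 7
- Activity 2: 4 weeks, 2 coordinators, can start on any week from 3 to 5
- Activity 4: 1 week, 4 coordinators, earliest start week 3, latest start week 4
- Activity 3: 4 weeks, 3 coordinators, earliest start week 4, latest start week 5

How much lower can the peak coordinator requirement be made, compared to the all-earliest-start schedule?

2

Early-start peak: w1:2  w2:2  w3:7  w4:6  w5:5  w6:5  w7:3  w8:0 ⇒ 7.
Leveled (Activity 5@1, Activity 1@3, Activity 2@4, Activity 4@3, Activity 3@5): w1:2  w2:2  w3:5  w4:3  w5:5  w6:5  w7:5  w8:3 ⇒ 5.
Reduction 7 − 5 = 2.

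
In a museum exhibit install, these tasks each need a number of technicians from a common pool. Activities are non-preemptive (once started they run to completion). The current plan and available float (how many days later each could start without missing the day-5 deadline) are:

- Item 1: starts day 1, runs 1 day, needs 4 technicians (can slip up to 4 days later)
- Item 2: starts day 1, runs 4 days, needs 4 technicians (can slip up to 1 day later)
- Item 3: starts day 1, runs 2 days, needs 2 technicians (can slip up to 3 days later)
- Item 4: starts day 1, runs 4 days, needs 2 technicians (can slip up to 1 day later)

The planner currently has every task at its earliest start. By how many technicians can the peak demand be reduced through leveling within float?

4

Early-start peak: d1:12  d2:8  d3:6  d4:6  d5:0 ⇒ 12.
Leveled (Item 1@1, Item 2@1, Item 3@2, Item 4@2): d1:8  d2:8  d3:8  d4:6  d5:2 ⇒ 8.
Reduction 12 − 8 = 4.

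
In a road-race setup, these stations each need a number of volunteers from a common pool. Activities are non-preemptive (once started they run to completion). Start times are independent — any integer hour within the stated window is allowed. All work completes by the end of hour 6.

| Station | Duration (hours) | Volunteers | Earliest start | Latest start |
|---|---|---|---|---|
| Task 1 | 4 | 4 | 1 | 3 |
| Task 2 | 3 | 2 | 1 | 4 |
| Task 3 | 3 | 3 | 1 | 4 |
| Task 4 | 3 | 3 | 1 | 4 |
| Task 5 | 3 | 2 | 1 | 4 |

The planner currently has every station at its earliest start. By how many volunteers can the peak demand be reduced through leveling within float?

5

Early-start peak: h1:14  h2:14  h3:14  h4:4  h5:0  h6:0 ⇒ 14.
Leveled (Task 1@1, Task 2@1, Task 3@1, Task 4@4, Task 5@4): h1:9  h2:9  h3:9  h4:9  h5:5  h6:5 ⇒ 9.
Reduction 14 − 9 = 5.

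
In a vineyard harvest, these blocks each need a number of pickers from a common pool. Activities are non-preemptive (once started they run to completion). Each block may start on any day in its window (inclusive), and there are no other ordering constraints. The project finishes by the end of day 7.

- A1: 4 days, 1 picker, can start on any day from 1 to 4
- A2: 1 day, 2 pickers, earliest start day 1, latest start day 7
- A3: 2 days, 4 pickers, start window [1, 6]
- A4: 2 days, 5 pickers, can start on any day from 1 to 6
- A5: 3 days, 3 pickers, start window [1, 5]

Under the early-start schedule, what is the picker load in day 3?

At early start, day 3 has: A1, A5.
Demand: 1 + 3 = 4.

4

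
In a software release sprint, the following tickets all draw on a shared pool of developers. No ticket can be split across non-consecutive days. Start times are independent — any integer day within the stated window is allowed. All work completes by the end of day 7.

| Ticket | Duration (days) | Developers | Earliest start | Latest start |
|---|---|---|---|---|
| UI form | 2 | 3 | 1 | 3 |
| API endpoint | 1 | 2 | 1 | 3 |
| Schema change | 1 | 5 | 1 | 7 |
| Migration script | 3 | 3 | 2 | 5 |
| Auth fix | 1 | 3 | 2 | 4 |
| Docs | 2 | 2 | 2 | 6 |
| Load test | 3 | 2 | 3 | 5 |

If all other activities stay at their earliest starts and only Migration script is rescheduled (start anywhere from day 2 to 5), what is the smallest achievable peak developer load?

10

Migration script@2: d1:10  d2:11  d3:7  d4:5  d5:2  d6:0  d7:0 → peak 11
Migration script@3: d1:10  d2:8  d3:7  d4:5  d5:5  d6:0  d7:0 → peak 10
Migration script@4: d1:10  d2:8  d3:4  d4:5  d5:5  d6:3  d7:0 → peak 10
Migration script@5: d1:10  d2:8  d3:4  d4:2  d5:5  d6:3  d7:3 → peak 10
Best is Migration script@3, peak 10.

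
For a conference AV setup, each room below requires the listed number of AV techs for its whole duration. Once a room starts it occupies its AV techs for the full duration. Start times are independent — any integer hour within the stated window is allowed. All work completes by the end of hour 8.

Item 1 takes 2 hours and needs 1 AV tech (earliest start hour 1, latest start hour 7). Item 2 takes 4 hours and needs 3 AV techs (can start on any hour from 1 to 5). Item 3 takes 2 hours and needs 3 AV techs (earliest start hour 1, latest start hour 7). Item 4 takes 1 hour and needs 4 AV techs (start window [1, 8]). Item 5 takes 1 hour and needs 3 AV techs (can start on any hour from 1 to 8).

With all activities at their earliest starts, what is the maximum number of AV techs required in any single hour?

14

Early-start schedule: Item 1@1, Item 2@1, Item 3@1, Item 4@1, Item 5@1.
Load per hour: hour 1: 14, hour 2: 7, hour 3: 3, hour 4: 3, hour 5: 0, hour 6: 0, hour 7: 0, hour 8: 0.
Peak is 14.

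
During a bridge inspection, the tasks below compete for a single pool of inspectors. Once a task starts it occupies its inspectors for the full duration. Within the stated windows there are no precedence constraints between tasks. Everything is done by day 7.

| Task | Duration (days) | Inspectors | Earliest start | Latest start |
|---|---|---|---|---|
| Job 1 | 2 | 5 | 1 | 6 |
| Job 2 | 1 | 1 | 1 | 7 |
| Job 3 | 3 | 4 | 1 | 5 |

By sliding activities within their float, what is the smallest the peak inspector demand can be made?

5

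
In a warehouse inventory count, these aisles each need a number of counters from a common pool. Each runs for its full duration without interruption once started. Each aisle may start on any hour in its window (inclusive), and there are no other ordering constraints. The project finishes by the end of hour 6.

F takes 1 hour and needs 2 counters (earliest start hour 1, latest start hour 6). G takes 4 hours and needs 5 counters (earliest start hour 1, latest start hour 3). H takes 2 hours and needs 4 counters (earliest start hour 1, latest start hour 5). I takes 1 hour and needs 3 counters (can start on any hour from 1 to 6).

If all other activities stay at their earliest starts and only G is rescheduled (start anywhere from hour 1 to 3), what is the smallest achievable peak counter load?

9

G@1: h1:14  h2:9  h3:5  h4:5  h5:0  h6:0 → peak 14
G@2: h1:9  h2:9  h3:5  h4:5  h5:5  h6:0 → peak 9
G@3: h1:9  h2:4  h3:5  h4:5  h5:5  h6:5 → peak 9
Best is G@2, peak 9.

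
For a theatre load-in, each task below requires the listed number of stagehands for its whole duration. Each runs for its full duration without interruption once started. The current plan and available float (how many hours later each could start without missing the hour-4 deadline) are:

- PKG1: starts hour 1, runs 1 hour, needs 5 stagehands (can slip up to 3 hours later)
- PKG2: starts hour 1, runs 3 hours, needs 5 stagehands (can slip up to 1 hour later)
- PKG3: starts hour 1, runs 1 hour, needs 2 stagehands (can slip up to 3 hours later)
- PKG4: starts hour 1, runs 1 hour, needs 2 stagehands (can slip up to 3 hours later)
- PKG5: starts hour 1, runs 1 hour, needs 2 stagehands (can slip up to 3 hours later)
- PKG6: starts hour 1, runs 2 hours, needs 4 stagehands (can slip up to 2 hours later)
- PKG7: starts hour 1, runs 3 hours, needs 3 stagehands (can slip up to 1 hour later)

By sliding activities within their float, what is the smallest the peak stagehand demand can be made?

Early-start (PKG1@1, PKG2@1, PKG3@1, PKG4@1, PKG5@1, PKG6@1, PKG7@1) gives peak 23: h1:23  h2:12  h3:8  h4:0.
Shift PKG4→2, PKG5→2, PKG6→3, PKG7→2.
Schedule PKG1@1, PKG2@1, PKG3@1, PKG4@2, PKG5@2, PKG6@3, PKG7@2: h1:12  h2:12  h3:12  h4:7 — peak 12.

12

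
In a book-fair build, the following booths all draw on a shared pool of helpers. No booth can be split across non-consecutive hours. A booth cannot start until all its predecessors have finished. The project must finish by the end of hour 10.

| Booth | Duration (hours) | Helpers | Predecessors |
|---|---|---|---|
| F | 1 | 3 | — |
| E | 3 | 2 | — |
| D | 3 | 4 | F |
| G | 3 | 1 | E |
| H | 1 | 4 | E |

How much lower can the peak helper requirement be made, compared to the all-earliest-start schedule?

Early-start peak: h1:5  h2:6  h3:6  h4:9  h5:1  h6:1  h7:0  h8:0  h9:0  h10:0 ⇒ 9.
Leveled (F@4, E@1, D@7, G@4, H@10): h1:2  h2:2  h3:2  h4:4  h5:1  h6:1  h7:4  h8:4  h9:4  h10:4 ⇒ 4.
Reduction 9 − 4 = 5.

5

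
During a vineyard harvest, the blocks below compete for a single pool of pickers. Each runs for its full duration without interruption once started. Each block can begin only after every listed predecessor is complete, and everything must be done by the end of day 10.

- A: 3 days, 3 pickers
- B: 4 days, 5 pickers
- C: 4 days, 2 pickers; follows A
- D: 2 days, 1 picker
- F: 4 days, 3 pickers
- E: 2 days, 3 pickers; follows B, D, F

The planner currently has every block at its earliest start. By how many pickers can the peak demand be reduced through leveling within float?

Early-start peak: d1:12  d2:12  d3:11  d4:10  d5:5  d6:5  d7:2  d8:0  d9:0  d10:0 ⇒ 12.
Leveled (A@1, B@5, C@4, D@1, F@1, E@9): d1:7  d2:7  d3:6  d4:5  d5:7  d6:7  d7:7  d8:5  d9:3  d10:3 ⇒ 7.
Reduction 12 − 7 = 5.

5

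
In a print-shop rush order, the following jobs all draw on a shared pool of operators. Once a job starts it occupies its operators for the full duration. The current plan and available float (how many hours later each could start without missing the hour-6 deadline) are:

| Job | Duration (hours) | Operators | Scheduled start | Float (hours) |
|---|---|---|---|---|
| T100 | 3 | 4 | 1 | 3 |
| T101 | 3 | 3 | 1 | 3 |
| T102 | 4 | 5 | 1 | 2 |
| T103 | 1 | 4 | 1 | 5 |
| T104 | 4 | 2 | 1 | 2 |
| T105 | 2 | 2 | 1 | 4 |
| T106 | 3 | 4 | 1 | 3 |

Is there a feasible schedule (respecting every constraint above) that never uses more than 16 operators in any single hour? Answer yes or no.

yes

Schedule T100@1, T101@1, T102@1, T103@5, T104@1, T105@4, T106@4: h1:14  h2:14  h3:14  h4:13  h5:10  h6:4 — peak 14 ≤ 16.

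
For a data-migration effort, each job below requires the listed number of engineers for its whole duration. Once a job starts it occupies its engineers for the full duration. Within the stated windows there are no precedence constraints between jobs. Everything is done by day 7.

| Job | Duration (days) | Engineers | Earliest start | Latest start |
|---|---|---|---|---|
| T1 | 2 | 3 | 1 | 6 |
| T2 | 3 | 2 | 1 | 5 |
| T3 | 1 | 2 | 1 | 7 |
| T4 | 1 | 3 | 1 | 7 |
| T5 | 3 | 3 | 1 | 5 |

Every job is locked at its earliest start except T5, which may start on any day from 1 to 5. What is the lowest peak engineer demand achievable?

10

T5@1: d1:13  d2:8  d3:5  d4:0  d5:0  d6:0  d7:0 → peak 13
T5@2: d1:10  d2:8  d3:5  d4:3  d5:0  d6:0  d7:0 → peak 10
T5@3: d1:10  d2:5  d3:5  d4:3  d5:3  d6:0  d7:0 → peak 10
T5@4: d1:10  d2:5  d3:2  d4:3  d5:3  d6:3  d7:0 → peak 10
T5@5: d1:10  d2:5  d3:2  d4:0  d5:3  d6:3  d7:3 → peak 10
Best is T5@2, peak 10.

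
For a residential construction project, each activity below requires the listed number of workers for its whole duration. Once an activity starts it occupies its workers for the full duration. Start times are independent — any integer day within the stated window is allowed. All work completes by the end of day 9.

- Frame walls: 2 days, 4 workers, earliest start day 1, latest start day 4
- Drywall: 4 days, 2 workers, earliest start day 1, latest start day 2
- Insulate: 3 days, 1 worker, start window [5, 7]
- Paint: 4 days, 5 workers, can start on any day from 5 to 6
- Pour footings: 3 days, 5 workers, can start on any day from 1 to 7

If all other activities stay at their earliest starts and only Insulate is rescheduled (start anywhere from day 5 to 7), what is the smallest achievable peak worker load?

Insulate@5: d1:11  d2:11  d3:7  d4:2  d5:6  d6:6  d7:6  d8:5  d9:0 → peak 11
Insulate@6: d1:11  d2:11  d3:7  d4:2  d5:5  d6:6  d7:6  d8:6  d9:0 → peak 11
Insulate@7: d1:11  d2:11  d3:7  d4:2  d5:5  d6:5  d7:6  d8:6  d9:1 → peak 11
Best is Insulate@5, peak 11.

11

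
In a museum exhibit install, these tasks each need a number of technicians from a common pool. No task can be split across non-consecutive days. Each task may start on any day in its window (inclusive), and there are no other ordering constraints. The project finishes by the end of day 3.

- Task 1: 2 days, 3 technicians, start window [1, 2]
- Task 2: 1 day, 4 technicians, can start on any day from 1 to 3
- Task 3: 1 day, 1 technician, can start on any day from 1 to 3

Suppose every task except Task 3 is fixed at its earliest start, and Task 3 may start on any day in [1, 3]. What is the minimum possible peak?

7

Task 3@1: d1:8  d2:3  d3:0 → peak 8
Task 3@2: d1:7  d2:4  d3:0 → peak 7
Task 3@3: d1:7  d2:3  d3:1 → peak 7
Best is Task 3@2, peak 7.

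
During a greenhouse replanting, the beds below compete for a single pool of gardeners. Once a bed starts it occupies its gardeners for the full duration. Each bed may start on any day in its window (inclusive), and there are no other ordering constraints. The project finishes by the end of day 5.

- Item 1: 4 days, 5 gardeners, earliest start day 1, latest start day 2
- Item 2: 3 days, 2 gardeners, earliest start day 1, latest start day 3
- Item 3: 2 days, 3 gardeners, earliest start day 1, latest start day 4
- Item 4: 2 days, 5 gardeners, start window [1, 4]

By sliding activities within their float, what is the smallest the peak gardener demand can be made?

10

Early-start (Item 1@1, Item 2@1, Item 3@1, Item 4@1) gives peak 15: d1:15  d2:15  d3:7  d4:5  d5:0.
Shift Item 4→4.
Schedule Item 1@1, Item 2@1, Item 3@1, Item 4@4: d1:10  d2:10  d3:7  d4:10  d5:5 — peak 10.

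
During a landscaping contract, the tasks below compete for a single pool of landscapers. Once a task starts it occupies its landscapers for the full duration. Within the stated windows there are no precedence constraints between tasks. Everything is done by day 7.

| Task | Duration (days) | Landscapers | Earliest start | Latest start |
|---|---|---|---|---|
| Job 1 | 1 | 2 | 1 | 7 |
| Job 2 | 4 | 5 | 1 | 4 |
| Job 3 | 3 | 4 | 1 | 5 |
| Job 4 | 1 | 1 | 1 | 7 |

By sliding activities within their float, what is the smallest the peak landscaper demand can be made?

Early-start (Job 1@1, Job 2@1, Job 3@1, Job 4@1) gives peak 12: d1:12  d2:9  d3:9  d4:5  d5:0  d6:0  d7:0.
Shift Job 2→4, Job 4→2.
Schedule Job 1@1, Job 2@4, Job 3@1, Job 4@2: d1:6  d2:5  d3:4  d4:5  d5:5  d6:5  d7:5 — peak 6.

6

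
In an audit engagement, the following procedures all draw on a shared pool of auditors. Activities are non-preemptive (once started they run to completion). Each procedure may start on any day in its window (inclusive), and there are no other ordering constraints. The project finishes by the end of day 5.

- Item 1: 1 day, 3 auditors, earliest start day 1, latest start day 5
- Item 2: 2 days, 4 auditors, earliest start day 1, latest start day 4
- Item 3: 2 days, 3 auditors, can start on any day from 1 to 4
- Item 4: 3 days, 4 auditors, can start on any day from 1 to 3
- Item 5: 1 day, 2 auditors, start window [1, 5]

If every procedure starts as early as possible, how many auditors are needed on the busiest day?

Early-start schedule: Item 1@1, Item 2@1, Item 3@1, Item 4@1, Item 5@1.
Load per day: day 1: 16, day 2: 11, day 3: 4, day 4: 0, day 5: 0.
Peak is 16.

16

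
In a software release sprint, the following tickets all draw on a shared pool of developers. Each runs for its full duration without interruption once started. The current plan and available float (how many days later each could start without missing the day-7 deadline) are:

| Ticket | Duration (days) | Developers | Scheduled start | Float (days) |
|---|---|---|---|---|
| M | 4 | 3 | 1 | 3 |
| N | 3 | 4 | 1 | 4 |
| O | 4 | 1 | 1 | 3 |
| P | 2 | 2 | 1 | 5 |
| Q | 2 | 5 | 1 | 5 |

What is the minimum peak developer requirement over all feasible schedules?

7

Early-start (M@1, N@1, O@1, P@1, Q@1) gives peak 15: d1:15  d2:15  d3:8  d4:4  d5:0  d6:0  d7:0.
Shift O→4, P→4, Q→6.
Schedule M@1, N@1, O@4, P@4, Q@6: d1:7  d2:7  d3:7  d4:6  d5:3  d6:6  d7:6 — peak 7.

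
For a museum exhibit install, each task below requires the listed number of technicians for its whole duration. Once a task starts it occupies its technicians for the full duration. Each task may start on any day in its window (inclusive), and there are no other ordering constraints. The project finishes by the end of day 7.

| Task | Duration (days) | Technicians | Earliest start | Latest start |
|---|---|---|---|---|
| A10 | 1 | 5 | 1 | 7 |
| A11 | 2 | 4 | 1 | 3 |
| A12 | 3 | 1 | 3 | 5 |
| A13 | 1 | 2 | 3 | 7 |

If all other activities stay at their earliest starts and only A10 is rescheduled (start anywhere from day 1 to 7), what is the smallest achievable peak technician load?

5

A10@1: d1:9  d2:4  d3:3  d4:1  d5:1  d6:0  d7:0 → peak 9
A10@2: d1:4  d2:9  d3:3  d4:1  d5:1  d6:0  d7:0 → peak 9
A10@3: d1:4  d2:4  d3:8  d4:1  d5:1  d6:0  d7:0 → peak 8
A10@4: d1:4  d2:4  d3:3  d4:6  d5:1  d6:0  d7:0 → peak 6
A10@5: d1:4  d2:4  d3:3  d4:1  d5:6  d6:0  d7:0 → peak 6
A10@6: d1:4  d2:4  d3:3  d4:1  d5:1  d6:5  d7:0 → peak 5
A10@7: d1:4  d2:4  d3:3  d4:1  d5:1  d6:0  d7:5 → peak 5
Best is A10@6, peak 5.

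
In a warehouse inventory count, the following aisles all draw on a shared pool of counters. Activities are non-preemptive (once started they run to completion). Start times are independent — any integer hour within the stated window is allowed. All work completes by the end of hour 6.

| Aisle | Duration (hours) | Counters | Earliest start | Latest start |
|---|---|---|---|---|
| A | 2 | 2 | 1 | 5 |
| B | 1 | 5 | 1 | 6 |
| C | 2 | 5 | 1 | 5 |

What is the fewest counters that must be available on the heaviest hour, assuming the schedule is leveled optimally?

Early-start (A@1, B@1, C@1) gives peak 12: h1:12  h2:7  h3:0  h4:0  h5:0  h6:0.
Shift B→3, C→4.
Schedule A@1, B@3, C@4: h1:2  h2:2  h3:5  h4:5  h5:5  h6:0 — peak 5.

5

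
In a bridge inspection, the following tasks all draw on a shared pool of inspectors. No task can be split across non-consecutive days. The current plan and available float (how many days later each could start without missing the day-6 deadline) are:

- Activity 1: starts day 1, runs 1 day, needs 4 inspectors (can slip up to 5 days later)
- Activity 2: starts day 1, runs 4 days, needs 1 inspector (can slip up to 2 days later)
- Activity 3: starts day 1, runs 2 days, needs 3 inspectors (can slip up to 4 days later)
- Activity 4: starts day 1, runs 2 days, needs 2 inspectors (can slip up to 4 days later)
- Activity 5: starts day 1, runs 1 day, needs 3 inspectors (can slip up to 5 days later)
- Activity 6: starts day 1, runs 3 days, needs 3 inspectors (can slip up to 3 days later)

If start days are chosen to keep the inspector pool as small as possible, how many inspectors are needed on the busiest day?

Early-start (Activity 1@1, Activity 2@1, Activity 3@1, Activity 4@1, Activity 5@1, Activity 6@1) gives peak 16: d1:16  d2:9  d3:4  d4:1  d5:0  d6:0.
Shift Activity 3→2, Activity 4→2, Activity 5→5, Activity 6→4.
Schedule Activity 1@1, Activity 2@1, Activity 3@2, Activity 4@2, Activity 5@5, Activity 6@4: d1:5  d2:6  d3:6  d4:4  d5:6  d6:3 — peak 6.

6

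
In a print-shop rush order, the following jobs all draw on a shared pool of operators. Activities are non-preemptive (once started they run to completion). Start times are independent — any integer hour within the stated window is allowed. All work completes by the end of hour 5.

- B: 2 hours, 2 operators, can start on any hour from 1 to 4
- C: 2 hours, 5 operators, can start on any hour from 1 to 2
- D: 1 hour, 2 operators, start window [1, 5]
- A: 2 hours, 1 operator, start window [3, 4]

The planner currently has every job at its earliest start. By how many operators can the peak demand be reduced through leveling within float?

4

Early-start peak: h1:9  h2:7  h3:1  h4:1  h5:0 ⇒ 9.
Leveled (B@3, C@1, D@3, A@3): h1:5  h2:5  h3:5  h4:3  h5:0 ⇒ 5.
Reduction 9 − 5 = 4.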